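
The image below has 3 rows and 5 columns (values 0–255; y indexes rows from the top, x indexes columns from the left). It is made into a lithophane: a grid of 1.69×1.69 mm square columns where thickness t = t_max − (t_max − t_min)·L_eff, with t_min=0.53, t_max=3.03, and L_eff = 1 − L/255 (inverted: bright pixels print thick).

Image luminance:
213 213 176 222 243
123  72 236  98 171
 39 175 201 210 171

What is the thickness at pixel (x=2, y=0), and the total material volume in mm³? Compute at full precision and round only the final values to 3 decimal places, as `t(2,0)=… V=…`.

t(2,0)=2.255 V=94.473

span = t_max - t_min = 3.03 - 0.53 = 2.500
L(2,0) = 176, L_eff = 1 - 176/255 = 0.309804 (inverted)
t(2,0) = 3.03 - 2.500·0.309804 = 2.255
Σt over all 3·5 pixels = 33739/1020 ≈ 33.0774510
V = pitch²·Σt = 1.69²·33739/1020 = 94.473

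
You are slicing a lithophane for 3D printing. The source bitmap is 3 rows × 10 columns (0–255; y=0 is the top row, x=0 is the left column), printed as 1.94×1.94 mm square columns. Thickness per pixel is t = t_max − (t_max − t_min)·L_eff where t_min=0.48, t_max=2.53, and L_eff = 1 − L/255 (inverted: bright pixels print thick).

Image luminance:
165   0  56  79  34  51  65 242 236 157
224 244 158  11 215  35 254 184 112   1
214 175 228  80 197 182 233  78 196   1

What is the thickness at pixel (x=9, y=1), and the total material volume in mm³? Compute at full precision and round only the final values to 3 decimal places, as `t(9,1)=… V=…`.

span = t_max - t_min = 2.53 - 0.48 = 2.050
L(9,1) = 1, L_eff = 1 - 1/255 = 0.996078 (inverted)
t(9,1) = 2.53 - 2.050·0.996078 = 0.488
Σt over all 3·10 pixels = 80609/1700 ≈ 47.4170588
V = pitch²·Σt = 1.94²·80609/1700 = 178.459

t(9,1)=0.488 V=178.459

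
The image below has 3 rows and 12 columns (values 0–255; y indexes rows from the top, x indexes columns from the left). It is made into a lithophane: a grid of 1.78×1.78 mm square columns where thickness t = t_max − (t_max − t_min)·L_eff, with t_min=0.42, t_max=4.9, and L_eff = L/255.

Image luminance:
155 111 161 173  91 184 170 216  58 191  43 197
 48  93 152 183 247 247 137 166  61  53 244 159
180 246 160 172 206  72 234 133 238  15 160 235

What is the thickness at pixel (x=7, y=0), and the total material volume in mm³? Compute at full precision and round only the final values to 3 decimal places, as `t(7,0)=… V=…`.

span = t_max - t_min = 4.9 - 0.42 = 4.480
L(7,0) = 216, L_eff = 216/255 = 0.847059
t(7,0) = 4.9 - 4.480·0.847059 = 1.105
Σt over all 3·12 pixels = 498358/6375 ≈ 78.1738039
V = pitch²·Σt = 1.78²·498358/6375 = 247.686

t(7,0)=1.105 V=247.686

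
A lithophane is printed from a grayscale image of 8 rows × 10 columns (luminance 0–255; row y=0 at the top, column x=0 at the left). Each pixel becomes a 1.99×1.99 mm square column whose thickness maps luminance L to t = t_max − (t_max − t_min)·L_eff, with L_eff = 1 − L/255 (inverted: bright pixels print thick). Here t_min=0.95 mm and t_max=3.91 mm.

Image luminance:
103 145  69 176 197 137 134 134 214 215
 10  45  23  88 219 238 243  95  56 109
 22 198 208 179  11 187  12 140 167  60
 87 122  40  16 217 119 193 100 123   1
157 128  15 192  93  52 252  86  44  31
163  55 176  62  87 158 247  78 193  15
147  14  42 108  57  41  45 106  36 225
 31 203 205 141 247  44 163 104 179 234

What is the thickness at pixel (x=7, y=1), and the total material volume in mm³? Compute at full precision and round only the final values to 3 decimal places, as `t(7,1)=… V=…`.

t(7,1)=2.053 V=738.033

span = t_max - t_min = 3.91 - 0.95 = 2.960
L(7,1) = 95, L_eff = 1 - 95/255 = 0.627451 (inverted)
t(7,1) = 3.91 - 2.960·0.627451 = 2.053
Σt over all 8·10 pixels = 1188092/6375 ≈ 186.3673725
V = pitch²·Σt = 1.99²·1188092/6375 = 738.033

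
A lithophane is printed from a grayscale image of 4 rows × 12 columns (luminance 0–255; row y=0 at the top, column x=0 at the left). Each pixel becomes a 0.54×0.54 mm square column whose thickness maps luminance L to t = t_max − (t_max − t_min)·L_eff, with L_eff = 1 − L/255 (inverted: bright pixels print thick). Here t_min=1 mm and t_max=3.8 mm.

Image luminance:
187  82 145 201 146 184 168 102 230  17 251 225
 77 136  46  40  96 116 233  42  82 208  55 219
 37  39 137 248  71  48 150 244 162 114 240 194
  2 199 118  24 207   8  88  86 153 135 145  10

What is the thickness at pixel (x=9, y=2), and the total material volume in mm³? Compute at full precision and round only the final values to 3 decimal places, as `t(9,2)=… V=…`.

span = t_max - t_min = 3.8 - 1 = 2.800
L(9,2) = 114, L_eff = 1 - 114/255 = 0.552941 (inverted)
t(9,2) = 3.8 - 2.800·0.552941 = 2.252
Σt over all 4·12 pixels = 49086/425 ≈ 115.4964706
V = pitch²·Σt = 0.54²·49086/425 = 33.679

t(9,2)=2.252 V=33.679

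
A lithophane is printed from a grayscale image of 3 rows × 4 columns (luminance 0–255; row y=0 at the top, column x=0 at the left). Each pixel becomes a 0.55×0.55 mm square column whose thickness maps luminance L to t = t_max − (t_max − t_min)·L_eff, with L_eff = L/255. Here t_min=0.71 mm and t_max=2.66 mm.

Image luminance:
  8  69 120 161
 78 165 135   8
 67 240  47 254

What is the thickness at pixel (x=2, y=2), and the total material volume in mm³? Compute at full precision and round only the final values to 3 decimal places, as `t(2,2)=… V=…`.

t(2,2)=2.301 V=6.528

span = t_max - t_min = 2.66 - 0.71 = 1.950
L(2,2) = 47, L_eff = 47/255 = 0.184314
t(2,2) = 2.66 - 1.950·0.184314 = 2.301
Σt over all 3·4 pixels = 9172/425 ≈ 21.5811765
V = pitch²·Σt = 0.55²·9172/425 = 6.528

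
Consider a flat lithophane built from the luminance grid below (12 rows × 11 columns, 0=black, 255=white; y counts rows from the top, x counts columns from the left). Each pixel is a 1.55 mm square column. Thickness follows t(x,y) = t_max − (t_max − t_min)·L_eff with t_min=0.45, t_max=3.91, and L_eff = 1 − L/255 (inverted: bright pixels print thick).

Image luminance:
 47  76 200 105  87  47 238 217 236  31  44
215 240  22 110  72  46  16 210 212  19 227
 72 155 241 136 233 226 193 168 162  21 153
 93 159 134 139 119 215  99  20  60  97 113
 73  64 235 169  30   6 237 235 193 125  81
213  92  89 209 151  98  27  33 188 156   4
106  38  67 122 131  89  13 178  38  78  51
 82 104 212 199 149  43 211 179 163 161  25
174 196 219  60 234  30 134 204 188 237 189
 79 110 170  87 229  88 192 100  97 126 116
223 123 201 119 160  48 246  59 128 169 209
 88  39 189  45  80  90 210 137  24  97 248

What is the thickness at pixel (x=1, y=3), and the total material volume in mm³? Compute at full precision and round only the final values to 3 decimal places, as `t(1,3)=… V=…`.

span = t_max - t_min = 3.91 - 0.45 = 3.460
L(1,3) = 159, L_eff = 1 - 159/255 = 0.376471 (inverted)
t(1,3) = 3.91 - 3.460·0.376471 = 2.607
Σt over all 12·11 pixels = 3709249/12750 ≈ 290.9214902
V = pitch²·Σt = 1.55²·3709249/12750 = 698.939

t(1,3)=2.607 V=698.939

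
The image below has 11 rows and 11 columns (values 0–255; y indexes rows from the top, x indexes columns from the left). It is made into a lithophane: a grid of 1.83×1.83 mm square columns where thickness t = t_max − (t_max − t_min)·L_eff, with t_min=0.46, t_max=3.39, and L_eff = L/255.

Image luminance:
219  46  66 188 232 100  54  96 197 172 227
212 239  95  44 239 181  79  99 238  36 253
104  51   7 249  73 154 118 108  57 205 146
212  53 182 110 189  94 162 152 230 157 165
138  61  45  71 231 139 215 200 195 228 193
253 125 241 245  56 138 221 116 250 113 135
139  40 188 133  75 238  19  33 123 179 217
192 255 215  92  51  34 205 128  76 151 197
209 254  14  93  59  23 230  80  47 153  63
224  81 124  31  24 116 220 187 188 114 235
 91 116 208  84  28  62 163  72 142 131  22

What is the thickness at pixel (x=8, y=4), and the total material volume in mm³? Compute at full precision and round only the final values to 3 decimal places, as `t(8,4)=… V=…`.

t(8,4)=1.149 V=728.499

span = t_max - t_min = 3.39 - 0.46 = 2.930
L(8,4) = 195, L_eff = 195/255 = 0.764706
t(8,4) = 3.39 - 2.930·0.764706 = 1.149
Σt over all 11·11 pixels = 924519/4250 ≈ 217.5338824
V = pitch²·Σt = 1.83²·924519/4250 = 728.499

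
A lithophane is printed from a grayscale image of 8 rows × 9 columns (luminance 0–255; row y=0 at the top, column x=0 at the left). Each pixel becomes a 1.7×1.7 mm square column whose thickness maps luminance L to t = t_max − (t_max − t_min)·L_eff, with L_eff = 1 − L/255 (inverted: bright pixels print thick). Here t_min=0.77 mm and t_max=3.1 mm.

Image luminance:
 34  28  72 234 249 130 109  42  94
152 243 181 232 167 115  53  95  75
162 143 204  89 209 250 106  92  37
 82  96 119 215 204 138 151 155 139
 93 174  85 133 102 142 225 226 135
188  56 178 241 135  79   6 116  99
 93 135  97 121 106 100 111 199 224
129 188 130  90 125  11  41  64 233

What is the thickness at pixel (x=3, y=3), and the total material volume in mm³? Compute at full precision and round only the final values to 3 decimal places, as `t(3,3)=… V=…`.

span = t_max - t_min = 3.1 - 0.77 = 2.330
L(3,3) = 215, L_eff = 1 - 215/255 = 0.156863 (inverted)
t(3,3) = 3.1 - 2.330·0.156863 = 2.735
Σt over all 8·9 pixels = 1814309/12750 ≈ 142.2987451
V = pitch²·Σt = 1.7²·1814309/12750 = 411.243

t(3,3)=2.735 V=411.243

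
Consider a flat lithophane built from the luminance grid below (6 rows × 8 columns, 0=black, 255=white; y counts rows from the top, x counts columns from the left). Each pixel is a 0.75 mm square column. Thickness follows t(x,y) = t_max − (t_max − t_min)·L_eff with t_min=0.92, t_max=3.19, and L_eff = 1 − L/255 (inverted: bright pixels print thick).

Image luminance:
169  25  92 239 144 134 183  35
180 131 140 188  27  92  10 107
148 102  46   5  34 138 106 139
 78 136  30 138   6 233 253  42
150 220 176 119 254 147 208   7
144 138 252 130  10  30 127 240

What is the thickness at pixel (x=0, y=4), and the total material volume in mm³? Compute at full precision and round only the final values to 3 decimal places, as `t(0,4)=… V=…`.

t(0,4)=2.255 V=54.293

span = t_max - t_min = 3.19 - 0.92 = 2.270
L(0,4) = 150, L_eff = 1 - 150/255 = 0.411765 (inverted)
t(0,4) = 3.19 - 2.270·0.411765 = 2.255
Σt over all 6·8 pixels = 72391/750 ≈ 96.5213333
V = pitch²·Σt = 0.75²·72391/750 = 54.293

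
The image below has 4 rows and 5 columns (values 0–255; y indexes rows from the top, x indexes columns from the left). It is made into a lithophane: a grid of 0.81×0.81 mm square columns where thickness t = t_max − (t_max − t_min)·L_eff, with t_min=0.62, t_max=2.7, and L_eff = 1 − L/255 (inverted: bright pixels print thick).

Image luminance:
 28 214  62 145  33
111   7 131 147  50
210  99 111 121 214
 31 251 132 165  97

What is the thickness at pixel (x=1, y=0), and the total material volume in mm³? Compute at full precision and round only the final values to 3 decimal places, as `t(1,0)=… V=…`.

span = t_max - t_min = 2.7 - 0.62 = 2.080
L(1,0) = 214, L_eff = 1 - 214/255 = 0.160784 (inverted)
t(1,0) = 2.7 - 2.080·0.160784 = 2.366
Σt over all 4·5 pixels = 201718/6375 ≈ 31.6420392
V = pitch²·Σt = 0.81²·201718/6375 = 20.760

t(1,0)=2.366 V=20.760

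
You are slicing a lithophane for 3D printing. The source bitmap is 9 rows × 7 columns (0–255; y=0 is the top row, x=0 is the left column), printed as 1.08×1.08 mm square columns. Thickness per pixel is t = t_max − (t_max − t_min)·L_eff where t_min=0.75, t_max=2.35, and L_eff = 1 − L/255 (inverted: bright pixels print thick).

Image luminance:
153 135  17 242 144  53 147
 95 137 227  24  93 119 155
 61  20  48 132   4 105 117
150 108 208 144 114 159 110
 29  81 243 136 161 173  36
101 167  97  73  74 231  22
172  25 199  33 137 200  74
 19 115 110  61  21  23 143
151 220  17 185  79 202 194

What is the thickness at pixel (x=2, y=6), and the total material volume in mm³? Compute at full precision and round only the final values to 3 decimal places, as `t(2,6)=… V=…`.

t(2,6)=1.999 V=107.989

span = t_max - t_min = 2.35 - 0.75 = 1.600
L(2,6) = 199, L_eff = 1 - 199/255 = 0.219608 (inverted)
t(2,6) = 2.35 - 1.600·0.219608 = 1.999
Σt over all 9·7 pixels = 1111/12 ≈ 92.5833333
V = pitch²·Σt = 1.08²·1111/12 = 107.989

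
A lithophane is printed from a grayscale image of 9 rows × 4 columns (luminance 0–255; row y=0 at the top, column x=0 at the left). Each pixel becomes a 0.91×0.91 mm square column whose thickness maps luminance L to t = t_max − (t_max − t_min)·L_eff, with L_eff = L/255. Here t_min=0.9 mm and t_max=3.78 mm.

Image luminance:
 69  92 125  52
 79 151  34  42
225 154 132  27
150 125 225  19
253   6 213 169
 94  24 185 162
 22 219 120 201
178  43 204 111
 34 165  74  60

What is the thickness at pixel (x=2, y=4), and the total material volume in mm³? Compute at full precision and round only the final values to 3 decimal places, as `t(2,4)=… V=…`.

t(2,4)=1.374 V=73.051

span = t_max - t_min = 3.78 - 0.9 = 2.880
L(2,4) = 213, L_eff = 213/255 = 0.835294
t(2,4) = 3.78 - 2.880·0.835294 = 1.374
Σt over all 9·4 pixels = 187458/2125 ≈ 88.2155294
V = pitch²·Σt = 0.91²·187458/2125 = 73.051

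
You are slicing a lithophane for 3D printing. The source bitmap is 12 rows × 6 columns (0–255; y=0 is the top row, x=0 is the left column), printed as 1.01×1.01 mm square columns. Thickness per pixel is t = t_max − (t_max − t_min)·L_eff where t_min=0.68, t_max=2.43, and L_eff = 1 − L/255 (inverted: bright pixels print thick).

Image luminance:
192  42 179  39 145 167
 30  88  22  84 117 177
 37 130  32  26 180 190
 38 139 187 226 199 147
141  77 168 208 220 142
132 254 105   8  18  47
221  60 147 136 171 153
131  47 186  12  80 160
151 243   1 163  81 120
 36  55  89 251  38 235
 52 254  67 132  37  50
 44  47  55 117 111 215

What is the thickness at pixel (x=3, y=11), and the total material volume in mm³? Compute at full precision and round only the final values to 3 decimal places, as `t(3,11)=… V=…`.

t(3,11)=1.483 V=109.317

span = t_max - t_min = 2.43 - 0.68 = 1.750
L(3,11) = 117, L_eff = 1 - 117/255 = 0.541176 (inverted)
t(3,11) = 2.43 - 1.750·0.541176 = 1.483
Σt over all 12·6 pixels = 182177/1700 ≈ 107.1629412
V = pitch²·Σt = 1.01²·182177/1700 = 109.317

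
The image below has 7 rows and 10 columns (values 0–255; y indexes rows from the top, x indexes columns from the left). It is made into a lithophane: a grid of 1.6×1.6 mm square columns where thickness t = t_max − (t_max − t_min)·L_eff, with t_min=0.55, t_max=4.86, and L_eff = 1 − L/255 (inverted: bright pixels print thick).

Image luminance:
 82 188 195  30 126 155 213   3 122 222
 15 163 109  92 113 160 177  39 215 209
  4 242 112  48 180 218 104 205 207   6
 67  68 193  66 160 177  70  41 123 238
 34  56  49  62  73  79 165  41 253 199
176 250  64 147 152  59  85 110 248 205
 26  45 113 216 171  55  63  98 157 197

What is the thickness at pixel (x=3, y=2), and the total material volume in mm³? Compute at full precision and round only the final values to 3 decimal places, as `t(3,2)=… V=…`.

span = t_max - t_min = 4.86 - 0.55 = 4.310
L(3,2) = 48, L_eff = 1 - 48/255 = 0.811765 (inverted)
t(3,2) = 4.86 - 4.310·0.811765 = 1.361
Σt over all 7·10 pixels = 318447/1700 ≈ 187.3217647
V = pitch²·Σt = 1.6²·318447/1700 = 479.544

t(3,2)=1.361 V=479.544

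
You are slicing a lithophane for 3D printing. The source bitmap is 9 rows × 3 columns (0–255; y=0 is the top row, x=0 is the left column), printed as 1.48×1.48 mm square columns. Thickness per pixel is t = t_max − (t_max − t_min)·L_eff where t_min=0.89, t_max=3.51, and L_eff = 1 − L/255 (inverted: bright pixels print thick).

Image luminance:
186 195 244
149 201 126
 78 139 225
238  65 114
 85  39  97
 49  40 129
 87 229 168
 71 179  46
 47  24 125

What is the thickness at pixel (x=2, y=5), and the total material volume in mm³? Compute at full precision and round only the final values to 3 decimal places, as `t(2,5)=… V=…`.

t(2,5)=2.215 V=128.591

span = t_max - t_min = 3.51 - 0.89 = 2.620
L(2,5) = 129, L_eff = 1 - 129/255 = 0.494118 (inverted)
t(2,5) = 3.51 - 2.620·0.494118 = 2.215
Σt over all 9·3 pixels = 99801/1700 ≈ 58.7064706
V = pitch²·Σt = 1.48²·99801/1700 = 128.591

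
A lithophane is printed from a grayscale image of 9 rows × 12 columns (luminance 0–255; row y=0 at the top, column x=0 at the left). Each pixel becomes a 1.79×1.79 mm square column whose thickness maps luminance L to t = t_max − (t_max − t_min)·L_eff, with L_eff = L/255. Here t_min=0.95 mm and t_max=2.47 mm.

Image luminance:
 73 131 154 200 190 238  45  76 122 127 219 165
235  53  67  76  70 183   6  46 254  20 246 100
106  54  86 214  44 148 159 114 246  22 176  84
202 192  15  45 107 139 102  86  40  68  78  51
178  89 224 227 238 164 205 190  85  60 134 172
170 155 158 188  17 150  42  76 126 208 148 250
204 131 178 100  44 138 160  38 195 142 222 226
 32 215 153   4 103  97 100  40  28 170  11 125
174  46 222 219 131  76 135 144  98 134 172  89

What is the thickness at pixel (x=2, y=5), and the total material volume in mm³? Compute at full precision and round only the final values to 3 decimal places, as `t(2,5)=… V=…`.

span = t_max - t_min = 2.47 - 0.95 = 1.520
L(2,5) = 158, L_eff = 158/255 = 0.619608
t(2,5) = 2.47 - 1.520·0.619608 = 1.528
Σt over all 9·12 pixels = 391761/2125 ≈ 184.3581176
V = pitch²·Σt = 1.79²·391761/2125 = 590.702

t(2,5)=1.528 V=590.702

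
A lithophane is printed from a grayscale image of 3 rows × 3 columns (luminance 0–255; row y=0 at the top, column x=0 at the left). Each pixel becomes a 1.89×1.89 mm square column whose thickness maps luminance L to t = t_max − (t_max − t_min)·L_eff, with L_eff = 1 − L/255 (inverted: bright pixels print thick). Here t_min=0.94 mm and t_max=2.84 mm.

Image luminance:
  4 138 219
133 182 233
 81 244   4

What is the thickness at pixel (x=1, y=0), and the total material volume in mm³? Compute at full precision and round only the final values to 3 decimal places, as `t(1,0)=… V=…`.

t(1,0)=1.968 V=63.170

span = t_max - t_min = 2.84 - 0.94 = 1.900
L(1,0) = 138, L_eff = 1 - 138/255 = 0.458824 (inverted)
t(1,0) = 2.84 - 1.900·0.458824 = 1.968
Σt over all 3·3 pixels = 9019/510 ≈ 17.6843137
V = pitch²·Σt = 1.89²·9019/510 = 63.170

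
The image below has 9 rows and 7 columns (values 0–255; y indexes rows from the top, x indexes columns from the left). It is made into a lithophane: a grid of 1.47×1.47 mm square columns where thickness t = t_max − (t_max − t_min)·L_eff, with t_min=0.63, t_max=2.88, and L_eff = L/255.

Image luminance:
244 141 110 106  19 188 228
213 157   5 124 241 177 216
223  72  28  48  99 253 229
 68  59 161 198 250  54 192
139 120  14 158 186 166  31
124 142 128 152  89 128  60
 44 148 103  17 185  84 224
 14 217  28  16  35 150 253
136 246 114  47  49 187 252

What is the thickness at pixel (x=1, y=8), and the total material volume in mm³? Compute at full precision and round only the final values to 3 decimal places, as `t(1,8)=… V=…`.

span = t_max - t_min = 2.88 - 0.63 = 2.250
L(1,8) = 246, L_eff = 246/255 = 0.964706
t(1,8) = 2.88 - 2.250·0.964706 = 0.709
Σt over all 9·7 pixels = 184113/1700 ≈ 108.3017647
V = pitch²·Σt = 1.47²·184113/1700 = 234.029

t(1,8)=0.709 V=234.029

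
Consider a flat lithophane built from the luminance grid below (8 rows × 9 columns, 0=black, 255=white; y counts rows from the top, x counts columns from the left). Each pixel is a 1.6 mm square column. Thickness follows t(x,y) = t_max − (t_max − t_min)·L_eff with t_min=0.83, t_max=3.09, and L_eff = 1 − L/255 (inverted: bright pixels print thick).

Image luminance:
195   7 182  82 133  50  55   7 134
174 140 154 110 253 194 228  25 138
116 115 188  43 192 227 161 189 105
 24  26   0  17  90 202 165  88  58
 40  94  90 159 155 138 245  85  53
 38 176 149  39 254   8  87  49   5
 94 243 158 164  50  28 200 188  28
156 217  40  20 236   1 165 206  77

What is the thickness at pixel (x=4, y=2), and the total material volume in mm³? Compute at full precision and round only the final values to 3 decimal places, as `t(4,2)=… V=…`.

t(4,2)=2.532 V=343.615

span = t_max - t_min = 3.09 - 0.83 = 2.260
L(4,2) = 192, L_eff = 1 - 192/255 = 0.247059 (inverted)
t(4,2) = 3.09 - 2.260·0.247059 = 2.532
Σt over all 8·9 pixels = 855683/6375 ≈ 134.2247843
V = pitch²·Σt = 1.6²·855683/6375 = 343.615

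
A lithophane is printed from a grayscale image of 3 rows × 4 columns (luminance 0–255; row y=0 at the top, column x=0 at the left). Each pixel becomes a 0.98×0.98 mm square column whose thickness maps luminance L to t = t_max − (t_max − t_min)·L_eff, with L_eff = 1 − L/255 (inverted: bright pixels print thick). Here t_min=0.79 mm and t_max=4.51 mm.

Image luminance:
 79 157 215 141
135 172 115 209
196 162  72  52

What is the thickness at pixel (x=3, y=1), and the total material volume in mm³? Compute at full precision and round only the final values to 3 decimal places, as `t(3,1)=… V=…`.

t(3,1)=3.839 V=32.993

span = t_max - t_min = 4.51 - 0.79 = 3.720
L(3,1) = 209, L_eff = 1 - 209/255 = 0.180392 (inverted)
t(3,1) = 4.51 - 3.720·0.180392 = 3.839
Σt over all 3·4 pixels = 584/17 ≈ 34.3529412
V = pitch²·Σt = 0.98²·584/17 = 32.993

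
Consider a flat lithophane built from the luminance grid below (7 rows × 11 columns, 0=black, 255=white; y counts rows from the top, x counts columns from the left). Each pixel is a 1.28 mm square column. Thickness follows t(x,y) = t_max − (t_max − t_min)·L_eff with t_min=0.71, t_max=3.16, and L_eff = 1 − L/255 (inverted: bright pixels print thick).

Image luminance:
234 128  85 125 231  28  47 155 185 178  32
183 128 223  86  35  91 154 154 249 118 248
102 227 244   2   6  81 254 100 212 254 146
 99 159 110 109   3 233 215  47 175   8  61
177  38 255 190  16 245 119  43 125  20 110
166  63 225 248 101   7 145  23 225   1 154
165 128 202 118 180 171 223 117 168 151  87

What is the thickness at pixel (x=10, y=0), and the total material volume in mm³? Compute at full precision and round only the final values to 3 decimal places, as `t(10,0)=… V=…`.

t(10,0)=1.017 V=252.496

span = t_max - t_min = 3.16 - 0.71 = 2.450
L(10,0) = 32, L_eff = 1 - 32/255 = 0.874510 (inverted)
t(10,0) = 3.16 - 2.450·0.874510 = 1.017
Σt over all 7·11 pixels = 261989/1700 ≈ 154.1111765
V = pitch²·Σt = 1.28²·261989/1700 = 252.496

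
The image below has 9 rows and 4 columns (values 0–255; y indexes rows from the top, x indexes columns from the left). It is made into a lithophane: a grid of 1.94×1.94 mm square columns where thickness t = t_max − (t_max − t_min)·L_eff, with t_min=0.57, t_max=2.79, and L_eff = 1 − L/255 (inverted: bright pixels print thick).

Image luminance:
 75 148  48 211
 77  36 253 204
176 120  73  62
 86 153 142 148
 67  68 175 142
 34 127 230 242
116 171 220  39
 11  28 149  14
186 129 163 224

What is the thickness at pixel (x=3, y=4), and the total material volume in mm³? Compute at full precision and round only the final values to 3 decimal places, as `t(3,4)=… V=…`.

span = t_max - t_min = 2.79 - 0.57 = 2.220
L(3,4) = 142, L_eff = 1 - 142/255 = 0.443137 (inverted)
t(3,4) = 2.79 - 2.220·0.443137 = 1.806
Σt over all 9·4 pixels = 255449/4250 ≈ 60.1056471
V = pitch²·Σt = 1.94²·255449/4250 = 226.214

t(3,4)=1.806 V=226.214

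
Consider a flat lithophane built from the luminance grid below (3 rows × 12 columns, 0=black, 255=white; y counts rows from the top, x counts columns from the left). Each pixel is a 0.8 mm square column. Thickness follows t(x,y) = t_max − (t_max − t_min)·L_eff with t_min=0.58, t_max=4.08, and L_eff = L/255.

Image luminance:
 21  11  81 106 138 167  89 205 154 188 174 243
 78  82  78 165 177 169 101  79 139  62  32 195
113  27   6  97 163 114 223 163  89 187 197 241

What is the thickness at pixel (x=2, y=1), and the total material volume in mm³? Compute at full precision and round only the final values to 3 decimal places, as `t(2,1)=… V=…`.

span = t_max - t_min = 4.08 - 0.58 = 3.500
L(2,1) = 78, L_eff = 78/255 = 0.305882
t(2,1) = 4.08 - 3.500·0.305882 = 3.009
Σt over all 3·12 pixels = 35859/425 ≈ 84.3741176
V = pitch²·Σt = 0.8²·35859/425 = 53.999

t(2,1)=3.009 V=53.999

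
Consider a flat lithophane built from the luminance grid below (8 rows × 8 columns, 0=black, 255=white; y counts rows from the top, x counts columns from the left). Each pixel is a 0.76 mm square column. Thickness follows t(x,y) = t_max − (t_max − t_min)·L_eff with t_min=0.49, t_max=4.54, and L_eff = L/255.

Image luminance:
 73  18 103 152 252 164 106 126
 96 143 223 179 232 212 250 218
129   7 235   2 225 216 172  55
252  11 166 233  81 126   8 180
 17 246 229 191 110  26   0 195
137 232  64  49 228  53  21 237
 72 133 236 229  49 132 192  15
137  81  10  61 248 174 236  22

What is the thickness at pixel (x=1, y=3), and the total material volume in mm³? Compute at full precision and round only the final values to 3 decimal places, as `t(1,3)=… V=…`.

t(1,3)=4.365 V=87.953

span = t_max - t_min = 4.54 - 0.49 = 4.050
L(1,3) = 11, L_eff = 11/255 = 0.043137
t(1,3) = 4.54 - 4.050·0.043137 = 4.365
Σt over all 8·8 pixels = 258863/1700 ≈ 152.2723529
V = pitch²·Σt = 0.76²·258863/1700 = 87.953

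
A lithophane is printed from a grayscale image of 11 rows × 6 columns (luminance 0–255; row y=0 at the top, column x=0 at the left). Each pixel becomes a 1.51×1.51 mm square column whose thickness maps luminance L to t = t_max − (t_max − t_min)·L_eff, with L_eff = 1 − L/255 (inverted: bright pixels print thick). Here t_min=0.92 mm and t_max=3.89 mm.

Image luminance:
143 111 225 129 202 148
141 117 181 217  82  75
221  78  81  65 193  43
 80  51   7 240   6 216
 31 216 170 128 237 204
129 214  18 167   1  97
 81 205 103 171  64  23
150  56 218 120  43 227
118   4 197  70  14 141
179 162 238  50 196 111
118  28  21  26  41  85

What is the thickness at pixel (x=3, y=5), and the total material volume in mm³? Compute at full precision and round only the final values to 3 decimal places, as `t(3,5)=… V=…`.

span = t_max - t_min = 3.89 - 0.92 = 2.970
L(3,5) = 167, L_eff = 1 - 167/255 = 0.345098 (inverted)
t(3,5) = 3.89 - 2.970·0.345098 = 2.865
Σt over all 11·6 pixels = 325149/2125 ≈ 153.0112941
V = pitch²·Σt = 1.51²·325149/2125 = 348.881

t(3,5)=2.865 V=348.881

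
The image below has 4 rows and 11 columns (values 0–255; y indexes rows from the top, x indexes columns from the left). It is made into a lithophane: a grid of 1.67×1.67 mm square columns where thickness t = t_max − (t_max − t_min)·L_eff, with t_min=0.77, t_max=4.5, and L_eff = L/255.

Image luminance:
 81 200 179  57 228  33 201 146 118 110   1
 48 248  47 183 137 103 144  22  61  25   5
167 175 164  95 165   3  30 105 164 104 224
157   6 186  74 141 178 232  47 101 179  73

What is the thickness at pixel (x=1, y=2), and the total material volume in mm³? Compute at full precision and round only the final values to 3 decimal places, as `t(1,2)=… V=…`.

t(1,2)=1.940 V=342.233

span = t_max - t_min = 4.5 - 0.77 = 3.730
L(1,2) = 175, L_eff = 175/255 = 0.686275
t(1,2) = 4.5 - 3.730·0.686275 = 1.940
Σt over all 4·11 pixels = 3129169/25500 ≈ 122.7125098
V = pitch²·Σt = 1.67²·3129169/25500 = 342.233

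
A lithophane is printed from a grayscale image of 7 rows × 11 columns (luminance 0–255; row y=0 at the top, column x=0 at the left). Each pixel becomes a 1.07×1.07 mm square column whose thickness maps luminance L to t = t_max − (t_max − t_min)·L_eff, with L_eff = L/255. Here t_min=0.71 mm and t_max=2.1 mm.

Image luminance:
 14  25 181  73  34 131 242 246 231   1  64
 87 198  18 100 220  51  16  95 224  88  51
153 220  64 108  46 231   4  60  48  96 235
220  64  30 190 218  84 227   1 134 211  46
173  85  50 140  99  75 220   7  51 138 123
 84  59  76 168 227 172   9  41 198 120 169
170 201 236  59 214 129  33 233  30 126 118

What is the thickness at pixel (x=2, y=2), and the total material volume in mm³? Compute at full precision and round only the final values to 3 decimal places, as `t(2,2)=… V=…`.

span = t_max - t_min = 2.1 - 0.71 = 1.390
L(2,2) = 64, L_eff = 64/255 = 0.250980
t(2,2) = 2.1 - 1.390·0.250980 = 1.751
Σt over all 7·11 pixels = 2856643/25500 ≈ 112.0252157
V = pitch²·Σt = 1.07²·2856643/25500 = 128.258

t(2,2)=1.751 V=128.258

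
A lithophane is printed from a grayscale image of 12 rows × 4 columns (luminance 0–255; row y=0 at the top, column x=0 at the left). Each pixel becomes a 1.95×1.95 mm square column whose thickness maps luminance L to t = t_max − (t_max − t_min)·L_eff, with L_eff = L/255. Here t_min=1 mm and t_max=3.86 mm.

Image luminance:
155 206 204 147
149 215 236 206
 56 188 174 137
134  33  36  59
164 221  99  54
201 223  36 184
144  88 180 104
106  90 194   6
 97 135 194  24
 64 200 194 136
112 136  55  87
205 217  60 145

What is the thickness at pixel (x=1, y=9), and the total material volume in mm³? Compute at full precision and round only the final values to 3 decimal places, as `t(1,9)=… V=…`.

span = t_max - t_min = 3.86 - 1 = 2.860
L(1,9) = 200, L_eff = 200/255 = 0.784314
t(1,9) = 3.86 - 2.860·0.784314 = 1.617
Σt over all 12·4 pixels = 5737/51 ≈ 112.4901961
V = pitch²·Σt = 1.95²·5737/51 = 427.744

t(1,9)=1.617 V=427.744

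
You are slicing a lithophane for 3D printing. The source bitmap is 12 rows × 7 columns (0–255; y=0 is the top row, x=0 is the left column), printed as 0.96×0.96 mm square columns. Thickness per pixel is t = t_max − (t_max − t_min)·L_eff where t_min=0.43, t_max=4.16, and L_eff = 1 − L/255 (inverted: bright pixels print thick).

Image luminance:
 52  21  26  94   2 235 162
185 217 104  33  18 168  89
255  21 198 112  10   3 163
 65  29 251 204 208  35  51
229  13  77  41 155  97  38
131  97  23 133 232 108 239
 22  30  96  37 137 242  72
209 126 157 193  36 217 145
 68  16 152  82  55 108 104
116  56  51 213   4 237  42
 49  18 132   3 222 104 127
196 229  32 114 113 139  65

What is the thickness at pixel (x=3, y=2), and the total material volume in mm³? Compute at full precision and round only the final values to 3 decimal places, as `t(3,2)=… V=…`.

t(3,2)=2.068 V=157.175

span = t_max - t_min = 4.16 - 0.43 = 3.730
L(3,2) = 112, L_eff = 1 - 112/255 = 0.560784 (inverted)
t(3,2) = 4.16 - 3.730·0.560784 = 2.068
Σt over all 12·7 pixels = 434893/2550 ≈ 170.5462745
V = pitch²·Σt = 0.96²·434893/2550 = 157.175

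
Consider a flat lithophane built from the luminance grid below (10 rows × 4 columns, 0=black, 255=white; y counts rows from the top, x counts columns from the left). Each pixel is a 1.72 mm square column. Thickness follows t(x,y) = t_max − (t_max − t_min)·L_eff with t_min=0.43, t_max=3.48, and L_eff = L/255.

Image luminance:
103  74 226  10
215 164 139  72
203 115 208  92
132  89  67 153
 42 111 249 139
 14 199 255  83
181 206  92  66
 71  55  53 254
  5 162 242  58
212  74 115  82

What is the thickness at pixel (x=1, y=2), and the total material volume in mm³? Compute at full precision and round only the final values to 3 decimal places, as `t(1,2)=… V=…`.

span = t_max - t_min = 3.48 - 0.43 = 3.050
L(1,2) = 115, L_eff = 115/255 = 0.450980
t(1,2) = 3.48 - 3.050·0.450980 = 2.105
Σt over all 10·4 pixels = 66653/850 ≈ 78.4152941
V = pitch²·Σt = 1.72²·66653/850 = 231.984

t(1,2)=2.105 V=231.984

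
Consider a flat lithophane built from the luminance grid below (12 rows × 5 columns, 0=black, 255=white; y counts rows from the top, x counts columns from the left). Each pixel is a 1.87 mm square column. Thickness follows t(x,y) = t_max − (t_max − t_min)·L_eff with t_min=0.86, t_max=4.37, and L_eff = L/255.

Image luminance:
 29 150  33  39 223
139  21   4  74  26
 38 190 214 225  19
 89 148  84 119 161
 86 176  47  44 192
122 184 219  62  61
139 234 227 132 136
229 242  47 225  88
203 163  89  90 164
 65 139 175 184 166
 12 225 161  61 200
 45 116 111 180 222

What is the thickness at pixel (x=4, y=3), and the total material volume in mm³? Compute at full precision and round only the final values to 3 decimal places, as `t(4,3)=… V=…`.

t(4,3)=2.154 V=546.835

span = t_max - t_min = 4.37 - 0.86 = 3.510
L(4,3) = 161, L_eff = 161/255 = 0.631373
t(4,3) = 4.37 - 3.510·0.631373 = 2.154
Σt over all 12·5 pixels = 332301/2125 ≈ 156.3769412
V = pitch²·Σt = 1.87²·332301/2125 = 546.835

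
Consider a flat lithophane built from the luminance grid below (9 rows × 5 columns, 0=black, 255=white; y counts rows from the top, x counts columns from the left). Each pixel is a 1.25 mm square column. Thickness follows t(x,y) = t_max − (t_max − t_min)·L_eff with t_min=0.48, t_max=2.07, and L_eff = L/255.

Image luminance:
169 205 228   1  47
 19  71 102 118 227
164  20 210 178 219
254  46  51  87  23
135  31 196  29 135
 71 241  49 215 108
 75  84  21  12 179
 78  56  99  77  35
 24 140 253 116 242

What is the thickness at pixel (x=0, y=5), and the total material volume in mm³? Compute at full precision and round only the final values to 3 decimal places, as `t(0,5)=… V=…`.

span = t_max - t_min = 2.07 - 0.48 = 1.590
L(0,5) = 71, L_eff = 71/255 = 0.278431
t(0,5) = 2.07 - 1.590·0.278431 = 1.627
Σt over all 9·5 pixels = 103871/1700 ≈ 61.1005882
V = pitch²·Σt = 1.25²·103871/1700 = 95.470

t(0,5)=1.627 V=95.470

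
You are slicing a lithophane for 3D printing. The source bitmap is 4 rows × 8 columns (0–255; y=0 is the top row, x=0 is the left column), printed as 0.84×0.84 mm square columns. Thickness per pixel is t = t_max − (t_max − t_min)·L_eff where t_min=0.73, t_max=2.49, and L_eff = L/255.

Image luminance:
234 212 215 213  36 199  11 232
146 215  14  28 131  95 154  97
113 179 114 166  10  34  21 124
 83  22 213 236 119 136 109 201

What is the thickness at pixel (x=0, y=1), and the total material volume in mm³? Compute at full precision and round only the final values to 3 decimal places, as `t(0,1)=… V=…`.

t(0,1)=1.482 V=36.197

span = t_max - t_min = 2.49 - 0.73 = 1.760
L(0,1) = 146, L_eff = 146/255 = 0.572549
t(0,1) = 2.49 - 1.760·0.572549 = 1.482
Σt over all 4·8 pixels = 327032/6375 ≈ 51.2991373
V = pitch²·Σt = 0.84²·327032/6375 = 36.197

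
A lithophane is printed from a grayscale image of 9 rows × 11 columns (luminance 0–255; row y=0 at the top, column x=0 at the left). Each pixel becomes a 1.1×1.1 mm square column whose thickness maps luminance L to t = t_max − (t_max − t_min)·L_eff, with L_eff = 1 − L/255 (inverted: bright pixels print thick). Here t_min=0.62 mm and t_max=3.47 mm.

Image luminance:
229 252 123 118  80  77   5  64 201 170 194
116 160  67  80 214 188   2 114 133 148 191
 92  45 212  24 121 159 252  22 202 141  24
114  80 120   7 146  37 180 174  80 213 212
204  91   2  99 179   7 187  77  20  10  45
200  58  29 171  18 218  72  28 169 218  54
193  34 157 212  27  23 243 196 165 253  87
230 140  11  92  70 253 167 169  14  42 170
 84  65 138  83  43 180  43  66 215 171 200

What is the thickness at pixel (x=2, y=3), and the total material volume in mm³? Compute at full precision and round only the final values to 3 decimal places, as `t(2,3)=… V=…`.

t(2,3)=1.961 V=236.214

span = t_max - t_min = 3.47 - 0.62 = 2.850
L(2,3) = 120, L_eff = 1 - 120/255 = 0.529412 (inverted)
t(2,3) = 3.47 - 2.850·0.529412 = 1.961
Σt over all 9·11 pixels = 331871/1700 ≈ 195.2182353
V = pitch²·Σt = 1.1²·331871/1700 = 236.214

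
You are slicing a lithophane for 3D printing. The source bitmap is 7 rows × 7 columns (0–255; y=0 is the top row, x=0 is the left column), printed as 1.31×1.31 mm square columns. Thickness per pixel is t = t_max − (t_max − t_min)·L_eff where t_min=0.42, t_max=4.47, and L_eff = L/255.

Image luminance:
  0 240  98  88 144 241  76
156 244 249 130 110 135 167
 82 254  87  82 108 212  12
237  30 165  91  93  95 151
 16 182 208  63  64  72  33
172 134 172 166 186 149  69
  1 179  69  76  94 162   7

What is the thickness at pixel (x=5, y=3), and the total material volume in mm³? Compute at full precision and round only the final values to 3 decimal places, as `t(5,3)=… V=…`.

t(5,3)=2.961 V=210.953

span = t_max - t_min = 4.47 - 0.42 = 4.050
L(5,3) = 95, L_eff = 95/255 = 0.372549
t(5,3) = 4.47 - 4.050·0.372549 = 2.961
Σt over all 7·7 pixels = 104487/850 ≈ 122.9258824
V = pitch²·Σt = 1.31²·104487/850 = 210.953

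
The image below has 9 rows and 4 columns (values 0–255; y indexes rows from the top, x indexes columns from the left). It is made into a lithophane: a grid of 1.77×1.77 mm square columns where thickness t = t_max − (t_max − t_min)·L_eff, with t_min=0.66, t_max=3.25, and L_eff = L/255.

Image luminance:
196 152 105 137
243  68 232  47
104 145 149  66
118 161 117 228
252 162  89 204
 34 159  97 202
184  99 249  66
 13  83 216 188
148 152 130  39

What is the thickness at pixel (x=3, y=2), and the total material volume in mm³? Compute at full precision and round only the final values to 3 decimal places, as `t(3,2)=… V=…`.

span = t_max - t_min = 3.25 - 0.66 = 2.590
L(3,2) = 66, L_eff = 66/255 = 0.258824
t(3,2) = 3.25 - 2.590·0.258824 = 2.580
Σt over all 9·4 pixels = 279949/4250 ≈ 65.8703529
V = pitch²·Σt = 1.77²·279949/4250 = 206.365

t(3,2)=2.580 V=206.365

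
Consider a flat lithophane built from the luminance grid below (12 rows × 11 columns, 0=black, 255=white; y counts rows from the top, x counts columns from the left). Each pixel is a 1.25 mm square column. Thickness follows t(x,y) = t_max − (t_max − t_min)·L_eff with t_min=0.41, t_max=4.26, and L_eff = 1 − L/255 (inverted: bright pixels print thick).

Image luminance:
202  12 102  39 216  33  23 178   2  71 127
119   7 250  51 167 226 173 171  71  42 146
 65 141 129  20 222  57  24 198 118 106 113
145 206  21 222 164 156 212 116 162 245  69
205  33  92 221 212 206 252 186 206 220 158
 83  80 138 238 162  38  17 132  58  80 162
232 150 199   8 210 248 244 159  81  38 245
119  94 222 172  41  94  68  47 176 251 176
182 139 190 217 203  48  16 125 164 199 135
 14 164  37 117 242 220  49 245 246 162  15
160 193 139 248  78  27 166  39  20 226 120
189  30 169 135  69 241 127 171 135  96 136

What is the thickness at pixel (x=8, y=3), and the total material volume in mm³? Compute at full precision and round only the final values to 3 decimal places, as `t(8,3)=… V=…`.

span = t_max - t_min = 4.26 - 0.41 = 3.850
L(8,3) = 162, L_eff = 1 - 162/255 = 0.364706 (inverted)
t(8,3) = 4.26 - 3.850·0.364706 = 2.856
Σt over all 12·11 pixels = 549769/1700 ≈ 323.3935294
V = pitch²·Σt = 1.25²·549769/1700 = 505.302

t(8,3)=2.856 V=505.302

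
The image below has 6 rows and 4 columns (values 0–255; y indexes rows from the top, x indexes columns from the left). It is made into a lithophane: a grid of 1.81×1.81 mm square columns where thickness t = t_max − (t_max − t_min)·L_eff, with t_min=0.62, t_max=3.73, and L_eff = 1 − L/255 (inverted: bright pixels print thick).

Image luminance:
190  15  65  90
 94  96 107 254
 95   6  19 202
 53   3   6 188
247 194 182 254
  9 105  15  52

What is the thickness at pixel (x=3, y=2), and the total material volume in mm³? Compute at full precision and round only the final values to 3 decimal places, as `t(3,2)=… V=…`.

t(3,2)=3.084 V=150.275

span = t_max - t_min = 3.73 - 0.62 = 3.110
L(3,2) = 202, L_eff = 1 - 202/255 = 0.207843 (inverted)
t(3,2) = 3.73 - 3.110·0.207843 = 3.084
Σt over all 6·4 pixels = 389897/8500 ≈ 45.8702353
V = pitch²·Σt = 1.81²·389897/8500 = 150.275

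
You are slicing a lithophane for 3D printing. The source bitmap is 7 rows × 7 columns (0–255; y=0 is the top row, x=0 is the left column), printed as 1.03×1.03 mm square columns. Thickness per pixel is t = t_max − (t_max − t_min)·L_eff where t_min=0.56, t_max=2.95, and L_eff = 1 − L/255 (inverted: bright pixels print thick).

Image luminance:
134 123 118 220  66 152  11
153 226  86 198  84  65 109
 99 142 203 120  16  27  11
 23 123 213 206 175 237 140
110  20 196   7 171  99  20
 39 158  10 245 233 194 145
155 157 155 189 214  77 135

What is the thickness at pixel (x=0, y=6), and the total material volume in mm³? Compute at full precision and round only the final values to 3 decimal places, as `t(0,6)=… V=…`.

t(0,6)=2.013 V=90.849

span = t_max - t_min = 2.95 - 0.56 = 2.390
L(0,6) = 155, L_eff = 1 - 155/255 = 0.392157 (inverted)
t(0,6) = 2.95 - 2.390·0.392157 = 2.013
Σt over all 7·7 pixels = 2183671/25500 ≈ 85.6341569
V = pitch²·Σt = 1.03²·2183671/25500 = 90.849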